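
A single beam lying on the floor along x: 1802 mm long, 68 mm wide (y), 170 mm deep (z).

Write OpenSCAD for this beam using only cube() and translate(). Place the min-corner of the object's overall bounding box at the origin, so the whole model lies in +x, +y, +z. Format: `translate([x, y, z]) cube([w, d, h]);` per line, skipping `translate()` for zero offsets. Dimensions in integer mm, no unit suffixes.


cube([1802, 68, 170]);


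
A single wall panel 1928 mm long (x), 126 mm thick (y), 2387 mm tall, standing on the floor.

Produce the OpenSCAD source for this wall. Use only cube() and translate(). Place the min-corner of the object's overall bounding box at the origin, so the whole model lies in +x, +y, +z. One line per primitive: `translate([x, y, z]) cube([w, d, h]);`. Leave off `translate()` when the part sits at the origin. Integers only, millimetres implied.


cube([1928, 126, 2387]);


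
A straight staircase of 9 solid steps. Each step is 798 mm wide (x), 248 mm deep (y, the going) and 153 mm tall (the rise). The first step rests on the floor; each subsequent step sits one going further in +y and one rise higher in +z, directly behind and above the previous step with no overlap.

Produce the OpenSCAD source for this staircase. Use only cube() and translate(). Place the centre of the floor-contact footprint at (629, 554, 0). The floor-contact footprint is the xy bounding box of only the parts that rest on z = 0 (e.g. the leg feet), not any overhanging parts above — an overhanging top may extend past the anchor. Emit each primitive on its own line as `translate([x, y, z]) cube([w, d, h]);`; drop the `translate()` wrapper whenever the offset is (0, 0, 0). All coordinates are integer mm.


translate([230, 430, 0]) cube([798, 248, 153]);
translate([230, 678, 153]) cube([798, 248, 153]);
translate([230, 926, 306]) cube([798, 248, 153]);
translate([230, 1174, 459]) cube([798, 248, 153]);
translate([230, 1422, 612]) cube([798, 248, 153]);
translate([230, 1670, 765]) cube([798, 248, 153]);
translate([230, 1918, 918]) cube([798, 248, 153]);
translate([230, 2166, 1071]) cube([798, 248, 153]);
translate([230, 2414, 1224]) cube([798, 248, 153]);


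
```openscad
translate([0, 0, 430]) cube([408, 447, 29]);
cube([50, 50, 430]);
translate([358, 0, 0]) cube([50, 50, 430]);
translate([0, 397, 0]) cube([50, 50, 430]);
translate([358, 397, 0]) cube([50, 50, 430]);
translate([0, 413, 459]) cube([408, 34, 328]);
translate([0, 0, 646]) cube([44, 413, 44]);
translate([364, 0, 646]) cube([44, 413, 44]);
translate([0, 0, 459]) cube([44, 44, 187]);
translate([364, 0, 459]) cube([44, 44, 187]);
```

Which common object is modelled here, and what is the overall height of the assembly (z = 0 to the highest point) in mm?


A chair. The overall height is 787 mm.

A slab on four corner posts with a tall panel at the back — a chair. The seat slab sits at z = 430 with thickness 29, and the 328 mm backrest starts at the seat top, so the overall height is 430 + 29 + 328 = 787 mm.


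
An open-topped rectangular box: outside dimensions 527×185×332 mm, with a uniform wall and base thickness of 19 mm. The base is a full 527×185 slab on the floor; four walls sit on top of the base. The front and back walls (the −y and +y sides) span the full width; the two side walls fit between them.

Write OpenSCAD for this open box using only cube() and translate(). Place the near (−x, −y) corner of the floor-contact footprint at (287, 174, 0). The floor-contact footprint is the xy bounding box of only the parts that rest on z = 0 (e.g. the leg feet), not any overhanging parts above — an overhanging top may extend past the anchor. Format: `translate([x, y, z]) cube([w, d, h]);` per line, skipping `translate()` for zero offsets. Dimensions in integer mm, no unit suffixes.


translate([287, 174, 0]) cube([527, 185, 19]);
translate([287, 174, 19]) cube([527, 19, 313]);
translate([287, 340, 19]) cube([527, 19, 313]);
translate([287, 193, 19]) cube([19, 147, 313]);
translate([795, 193, 19]) cube([19, 147, 313]);


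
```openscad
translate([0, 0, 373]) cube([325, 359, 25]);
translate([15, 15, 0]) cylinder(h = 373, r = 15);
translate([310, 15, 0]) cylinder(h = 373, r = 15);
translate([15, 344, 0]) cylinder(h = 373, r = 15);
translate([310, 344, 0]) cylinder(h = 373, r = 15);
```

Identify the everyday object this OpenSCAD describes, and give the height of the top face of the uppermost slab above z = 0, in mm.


A stool. The seat height is 398 mm.

A 325×359×25 slab at z = 373 on four corner cylinders — a stool. The seat top is 373 + 25 = 398 mm.


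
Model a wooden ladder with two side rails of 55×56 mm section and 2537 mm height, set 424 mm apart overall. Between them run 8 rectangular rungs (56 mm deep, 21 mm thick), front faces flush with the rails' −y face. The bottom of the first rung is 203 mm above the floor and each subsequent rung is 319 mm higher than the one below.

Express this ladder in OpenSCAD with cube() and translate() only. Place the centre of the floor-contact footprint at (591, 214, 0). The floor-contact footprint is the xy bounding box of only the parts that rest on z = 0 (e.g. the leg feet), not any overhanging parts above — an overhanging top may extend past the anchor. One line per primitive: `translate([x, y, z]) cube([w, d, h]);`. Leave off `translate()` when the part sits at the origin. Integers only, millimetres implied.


translate([379, 186, 0]) cube([55, 56, 2537]);
translate([748, 186, 0]) cube([55, 56, 2537]);
translate([434, 186, 203]) cube([314, 56, 21]);
translate([434, 186, 522]) cube([314, 56, 21]);
translate([434, 186, 841]) cube([314, 56, 21]);
translate([434, 186, 1160]) cube([314, 56, 21]);
translate([434, 186, 1479]) cube([314, 56, 21]);
translate([434, 186, 1798]) cube([314, 56, 21]);
translate([434, 186, 2117]) cube([314, 56, 21]);
translate([434, 186, 2436]) cube([314, 56, 21]);


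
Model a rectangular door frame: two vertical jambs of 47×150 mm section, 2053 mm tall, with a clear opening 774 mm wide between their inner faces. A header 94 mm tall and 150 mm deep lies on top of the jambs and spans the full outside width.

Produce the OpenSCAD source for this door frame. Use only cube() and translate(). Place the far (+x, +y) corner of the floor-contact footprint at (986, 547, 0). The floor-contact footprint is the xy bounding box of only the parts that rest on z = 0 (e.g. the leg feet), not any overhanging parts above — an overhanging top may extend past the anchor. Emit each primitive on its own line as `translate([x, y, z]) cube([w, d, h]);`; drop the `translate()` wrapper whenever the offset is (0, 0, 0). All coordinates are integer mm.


translate([118, 397, 0]) cube([47, 150, 2053]);
translate([939, 397, 0]) cube([47, 150, 2053]);
translate([118, 397, 2053]) cube([868, 150, 94]);


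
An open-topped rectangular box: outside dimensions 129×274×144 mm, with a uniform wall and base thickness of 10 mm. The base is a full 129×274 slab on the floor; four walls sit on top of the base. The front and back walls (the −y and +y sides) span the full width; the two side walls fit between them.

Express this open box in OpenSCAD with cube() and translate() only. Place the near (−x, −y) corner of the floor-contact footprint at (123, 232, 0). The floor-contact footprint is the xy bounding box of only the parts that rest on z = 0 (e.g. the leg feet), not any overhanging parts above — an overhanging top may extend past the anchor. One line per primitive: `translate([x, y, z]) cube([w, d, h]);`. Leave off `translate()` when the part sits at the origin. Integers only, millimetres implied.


translate([123, 232, 0]) cube([129, 274, 10]);
translate([123, 232, 10]) cube([129, 10, 134]);
translate([123, 496, 10]) cube([129, 10, 134]);
translate([123, 242, 10]) cube([10, 254, 134]);
translate([242, 242, 10]) cube([10, 254, 134]);


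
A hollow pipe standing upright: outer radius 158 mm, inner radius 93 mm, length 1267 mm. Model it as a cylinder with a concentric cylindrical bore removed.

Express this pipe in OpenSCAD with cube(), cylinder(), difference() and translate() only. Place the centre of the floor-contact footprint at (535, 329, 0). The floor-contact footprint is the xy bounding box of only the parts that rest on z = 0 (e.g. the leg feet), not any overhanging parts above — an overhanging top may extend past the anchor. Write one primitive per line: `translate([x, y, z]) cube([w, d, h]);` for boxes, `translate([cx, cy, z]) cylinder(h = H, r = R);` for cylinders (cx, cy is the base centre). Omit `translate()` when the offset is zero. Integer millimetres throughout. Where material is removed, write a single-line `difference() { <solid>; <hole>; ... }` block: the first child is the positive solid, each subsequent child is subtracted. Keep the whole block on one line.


difference() { translate([535, 329, 0]) cylinder(h = 1267, r = 158); translate([535, 329, 0]) cylinder(h = 1267, r = 93); }


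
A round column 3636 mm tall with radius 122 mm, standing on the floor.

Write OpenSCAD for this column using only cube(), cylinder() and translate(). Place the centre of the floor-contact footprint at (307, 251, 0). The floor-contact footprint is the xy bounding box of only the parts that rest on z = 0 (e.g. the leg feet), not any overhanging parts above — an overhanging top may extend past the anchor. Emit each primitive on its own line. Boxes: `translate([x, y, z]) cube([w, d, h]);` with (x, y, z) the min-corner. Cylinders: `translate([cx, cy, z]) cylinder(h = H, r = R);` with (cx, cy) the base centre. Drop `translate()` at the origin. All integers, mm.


translate([307, 251, 0]) cylinder(h = 3636, r = 122);


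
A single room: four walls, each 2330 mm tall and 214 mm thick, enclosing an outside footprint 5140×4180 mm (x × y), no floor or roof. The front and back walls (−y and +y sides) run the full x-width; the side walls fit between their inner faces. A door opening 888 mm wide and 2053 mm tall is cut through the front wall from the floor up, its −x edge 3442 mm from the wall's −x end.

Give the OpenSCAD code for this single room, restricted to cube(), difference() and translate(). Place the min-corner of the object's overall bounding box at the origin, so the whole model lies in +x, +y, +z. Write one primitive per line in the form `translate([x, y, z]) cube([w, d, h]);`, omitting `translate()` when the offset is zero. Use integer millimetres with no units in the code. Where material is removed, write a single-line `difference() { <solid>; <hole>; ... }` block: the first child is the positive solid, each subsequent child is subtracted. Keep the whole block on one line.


difference() { cube([5140, 214, 2330]); translate([3442, 0, 0]) cube([888, 214, 2053]); }
translate([0, 3966, 0]) cube([5140, 214, 2330]);
translate([0, 214, 0]) cube([214, 3752, 2330]);
translate([4926, 214, 0]) cube([214, 3752, 2330]);


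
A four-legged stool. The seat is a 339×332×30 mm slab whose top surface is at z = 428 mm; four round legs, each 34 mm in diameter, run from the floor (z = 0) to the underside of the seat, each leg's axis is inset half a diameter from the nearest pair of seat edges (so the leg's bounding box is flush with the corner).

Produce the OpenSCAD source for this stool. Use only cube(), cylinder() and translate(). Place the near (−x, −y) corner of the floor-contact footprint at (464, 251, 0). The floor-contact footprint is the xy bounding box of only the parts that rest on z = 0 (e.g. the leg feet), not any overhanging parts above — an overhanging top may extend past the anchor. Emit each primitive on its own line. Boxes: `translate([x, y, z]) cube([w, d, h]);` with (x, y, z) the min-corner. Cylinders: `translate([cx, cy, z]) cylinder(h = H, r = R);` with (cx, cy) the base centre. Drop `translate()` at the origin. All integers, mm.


translate([464, 251, 398]) cube([339, 332, 30]);
translate([481, 268, 0]) cylinder(h = 398, r = 17);
translate([786, 268, 0]) cylinder(h = 398, r = 17);
translate([481, 566, 0]) cylinder(h = 398, r = 17);
translate([786, 566, 0]) cylinder(h = 398, r = 17);


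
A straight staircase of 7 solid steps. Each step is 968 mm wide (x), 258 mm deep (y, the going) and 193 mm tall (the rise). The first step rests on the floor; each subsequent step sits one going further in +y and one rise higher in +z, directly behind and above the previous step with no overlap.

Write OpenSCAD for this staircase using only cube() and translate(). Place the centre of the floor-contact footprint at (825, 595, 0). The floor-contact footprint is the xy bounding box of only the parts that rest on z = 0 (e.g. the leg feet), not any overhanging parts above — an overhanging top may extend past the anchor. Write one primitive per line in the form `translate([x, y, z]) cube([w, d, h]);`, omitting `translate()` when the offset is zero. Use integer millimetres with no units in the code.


translate([341, 466, 0]) cube([968, 258, 193]);
translate([341, 724, 193]) cube([968, 258, 193]);
translate([341, 982, 386]) cube([968, 258, 193]);
translate([341, 1240, 579]) cube([968, 258, 193]);
translate([341, 1498, 772]) cube([968, 258, 193]);
translate([341, 1756, 965]) cube([968, 258, 193]);
translate([341, 2014, 1158]) cube([968, 258, 193]);


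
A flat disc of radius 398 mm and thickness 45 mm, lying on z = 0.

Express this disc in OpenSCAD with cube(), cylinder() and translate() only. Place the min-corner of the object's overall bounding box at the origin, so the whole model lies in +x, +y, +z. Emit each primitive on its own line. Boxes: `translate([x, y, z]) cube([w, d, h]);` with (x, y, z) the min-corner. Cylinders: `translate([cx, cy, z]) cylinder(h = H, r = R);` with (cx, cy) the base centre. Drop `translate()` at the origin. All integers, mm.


translate([398, 398, 0]) cylinder(h = 45, r = 398);


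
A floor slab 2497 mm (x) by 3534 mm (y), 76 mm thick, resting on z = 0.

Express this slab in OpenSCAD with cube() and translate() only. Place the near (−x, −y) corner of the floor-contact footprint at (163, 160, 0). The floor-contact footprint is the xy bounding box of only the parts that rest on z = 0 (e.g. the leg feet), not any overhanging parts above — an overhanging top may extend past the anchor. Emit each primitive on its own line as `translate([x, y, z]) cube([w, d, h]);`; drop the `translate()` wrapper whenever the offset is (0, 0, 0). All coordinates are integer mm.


translate([163, 160, 0]) cube([2497, 3534, 76]);


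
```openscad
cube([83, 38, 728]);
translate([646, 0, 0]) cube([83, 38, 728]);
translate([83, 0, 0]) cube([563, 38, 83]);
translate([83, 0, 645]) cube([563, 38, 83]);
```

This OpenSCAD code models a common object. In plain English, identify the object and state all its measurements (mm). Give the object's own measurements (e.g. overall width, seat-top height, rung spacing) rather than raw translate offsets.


A rectangular picture frame lying in the x–z plane (depth along y). The opening is 563 mm wide (x) by 562 mm tall (z), surrounded by a border 83 mm wide on all four sides. The frame is 38 mm deep and is made of two full-height vertical stiles with two horizontal rails fitted between them.


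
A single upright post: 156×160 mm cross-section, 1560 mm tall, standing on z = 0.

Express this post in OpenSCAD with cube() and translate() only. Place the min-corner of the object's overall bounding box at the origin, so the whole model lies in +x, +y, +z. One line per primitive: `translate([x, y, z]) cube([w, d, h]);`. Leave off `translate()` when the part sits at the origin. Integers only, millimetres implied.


cube([156, 160, 1560]);


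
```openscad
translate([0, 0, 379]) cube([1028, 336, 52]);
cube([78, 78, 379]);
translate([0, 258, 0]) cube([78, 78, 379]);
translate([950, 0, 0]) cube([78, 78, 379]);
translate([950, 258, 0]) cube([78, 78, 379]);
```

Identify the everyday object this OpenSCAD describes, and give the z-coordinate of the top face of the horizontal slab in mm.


A bench. The seat-top height is 431 mm.

A long slab on four corner posts — a bench. The slab sits at z = 379 with thickness 52, so the top is 379 + 52 = 431 mm.


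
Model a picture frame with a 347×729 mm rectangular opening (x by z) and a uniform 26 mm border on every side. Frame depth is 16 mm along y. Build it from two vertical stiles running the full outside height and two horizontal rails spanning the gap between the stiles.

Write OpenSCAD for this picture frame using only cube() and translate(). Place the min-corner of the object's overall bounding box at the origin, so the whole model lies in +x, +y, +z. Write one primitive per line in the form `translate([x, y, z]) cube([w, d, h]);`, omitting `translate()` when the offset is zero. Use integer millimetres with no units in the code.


cube([26, 16, 781]);
translate([373, 0, 0]) cube([26, 16, 781]);
translate([26, 0, 0]) cube([347, 16, 26]);
translate([26, 0, 755]) cube([347, 16, 26]);


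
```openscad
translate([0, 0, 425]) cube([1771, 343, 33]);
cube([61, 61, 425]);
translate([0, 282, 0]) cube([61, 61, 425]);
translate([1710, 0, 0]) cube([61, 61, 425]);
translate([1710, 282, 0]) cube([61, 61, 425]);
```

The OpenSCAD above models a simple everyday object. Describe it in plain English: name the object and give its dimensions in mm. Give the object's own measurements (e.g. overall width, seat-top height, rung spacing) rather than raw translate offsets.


A bench: a 1771×343 mm seat slab, 33 mm thick, top at z = 458 mm, on four 61×61 mm square legs flush with the seat corners and standing on z = 0.


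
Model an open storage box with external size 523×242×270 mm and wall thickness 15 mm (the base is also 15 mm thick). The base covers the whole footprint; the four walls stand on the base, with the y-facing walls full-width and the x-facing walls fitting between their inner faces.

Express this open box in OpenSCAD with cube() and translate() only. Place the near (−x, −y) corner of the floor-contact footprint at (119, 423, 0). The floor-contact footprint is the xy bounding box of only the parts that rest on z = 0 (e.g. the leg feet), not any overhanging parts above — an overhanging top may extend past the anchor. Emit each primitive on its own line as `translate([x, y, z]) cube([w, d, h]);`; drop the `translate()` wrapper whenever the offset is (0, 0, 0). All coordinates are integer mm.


translate([119, 423, 0]) cube([523, 242, 15]);
translate([119, 423, 15]) cube([523, 15, 255]);
translate([119, 650, 15]) cube([523, 15, 255]);
translate([119, 438, 15]) cube([15, 212, 255]);
translate([627, 438, 15]) cube([15, 212, 255]);


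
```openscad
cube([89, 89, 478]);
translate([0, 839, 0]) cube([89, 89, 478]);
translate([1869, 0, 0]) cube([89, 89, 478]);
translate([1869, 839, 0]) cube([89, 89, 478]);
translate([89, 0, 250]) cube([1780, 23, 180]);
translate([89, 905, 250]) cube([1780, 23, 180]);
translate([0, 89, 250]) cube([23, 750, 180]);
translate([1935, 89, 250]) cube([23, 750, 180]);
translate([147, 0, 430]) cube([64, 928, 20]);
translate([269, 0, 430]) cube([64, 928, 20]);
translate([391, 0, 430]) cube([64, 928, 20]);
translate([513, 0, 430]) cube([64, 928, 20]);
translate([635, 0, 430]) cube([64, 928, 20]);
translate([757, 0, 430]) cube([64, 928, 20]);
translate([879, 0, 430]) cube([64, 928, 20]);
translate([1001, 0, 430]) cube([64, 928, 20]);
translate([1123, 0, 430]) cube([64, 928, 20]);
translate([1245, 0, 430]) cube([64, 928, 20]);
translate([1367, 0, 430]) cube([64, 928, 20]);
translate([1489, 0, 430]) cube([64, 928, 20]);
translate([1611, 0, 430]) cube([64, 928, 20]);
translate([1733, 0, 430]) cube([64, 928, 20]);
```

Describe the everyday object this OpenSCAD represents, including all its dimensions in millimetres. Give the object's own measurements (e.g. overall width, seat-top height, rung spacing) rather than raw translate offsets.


A bed frame 1958 mm long (x) by 928 mm wide (y). Four 89×89 mm corner posts, 478 mm tall, at the corners of the footprint. Four rails of 23 mm thickness and 180 mm height run between adjacent posts with their undersides at z = 250 mm, their outer faces flush with the outside of the frame (the two x-running rails run between the posts' inner faces; the two y-running rails run between the posts' inner faces). 14 slats, each 64 mm wide (x) and 20 mm thick, lie across the top of the two x-running rails, running the full 928 mm width of the frame in y; along x they sit between the end posts with a 58 mm gap after the −x posts and between neighbouring slats, leaving 72 mm before the +x posts.


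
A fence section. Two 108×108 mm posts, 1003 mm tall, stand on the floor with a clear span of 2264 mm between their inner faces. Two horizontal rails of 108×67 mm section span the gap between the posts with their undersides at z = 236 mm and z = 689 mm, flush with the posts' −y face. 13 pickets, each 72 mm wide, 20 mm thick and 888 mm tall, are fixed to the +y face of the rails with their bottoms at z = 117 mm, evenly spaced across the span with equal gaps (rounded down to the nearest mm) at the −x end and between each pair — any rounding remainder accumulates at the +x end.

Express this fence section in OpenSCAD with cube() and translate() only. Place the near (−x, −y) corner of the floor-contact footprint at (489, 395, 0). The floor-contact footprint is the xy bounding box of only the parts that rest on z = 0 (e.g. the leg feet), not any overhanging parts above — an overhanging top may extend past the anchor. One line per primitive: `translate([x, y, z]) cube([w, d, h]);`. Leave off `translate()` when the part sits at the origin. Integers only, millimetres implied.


translate([489, 395, 0]) cube([108, 108, 1003]);
translate([2861, 395, 0]) cube([108, 108, 1003]);
translate([597, 395, 236]) cube([2264, 108, 67]);
translate([597, 395, 689]) cube([2264, 108, 67]);
translate([691, 503, 117]) cube([72, 20, 888]);
translate([857, 503, 117]) cube([72, 20, 888]);
translate([1023, 503, 117]) cube([72, 20, 888]);
translate([1189, 503, 117]) cube([72, 20, 888]);
translate([1355, 503, 117]) cube([72, 20, 888]);
translate([1521, 503, 117]) cube([72, 20, 888]);
translate([1687, 503, 117]) cube([72, 20, 888]);
translate([1853, 503, 117]) cube([72, 20, 888]);
translate([2019, 503, 117]) cube([72, 20, 888]);
translate([2185, 503, 117]) cube([72, 20, 888]);
translate([2351, 503, 117]) cube([72, 20, 888]);
translate([2517, 503, 117]) cube([72, 20, 888]);
translate([2683, 503, 117]) cube([72, 20, 888]);


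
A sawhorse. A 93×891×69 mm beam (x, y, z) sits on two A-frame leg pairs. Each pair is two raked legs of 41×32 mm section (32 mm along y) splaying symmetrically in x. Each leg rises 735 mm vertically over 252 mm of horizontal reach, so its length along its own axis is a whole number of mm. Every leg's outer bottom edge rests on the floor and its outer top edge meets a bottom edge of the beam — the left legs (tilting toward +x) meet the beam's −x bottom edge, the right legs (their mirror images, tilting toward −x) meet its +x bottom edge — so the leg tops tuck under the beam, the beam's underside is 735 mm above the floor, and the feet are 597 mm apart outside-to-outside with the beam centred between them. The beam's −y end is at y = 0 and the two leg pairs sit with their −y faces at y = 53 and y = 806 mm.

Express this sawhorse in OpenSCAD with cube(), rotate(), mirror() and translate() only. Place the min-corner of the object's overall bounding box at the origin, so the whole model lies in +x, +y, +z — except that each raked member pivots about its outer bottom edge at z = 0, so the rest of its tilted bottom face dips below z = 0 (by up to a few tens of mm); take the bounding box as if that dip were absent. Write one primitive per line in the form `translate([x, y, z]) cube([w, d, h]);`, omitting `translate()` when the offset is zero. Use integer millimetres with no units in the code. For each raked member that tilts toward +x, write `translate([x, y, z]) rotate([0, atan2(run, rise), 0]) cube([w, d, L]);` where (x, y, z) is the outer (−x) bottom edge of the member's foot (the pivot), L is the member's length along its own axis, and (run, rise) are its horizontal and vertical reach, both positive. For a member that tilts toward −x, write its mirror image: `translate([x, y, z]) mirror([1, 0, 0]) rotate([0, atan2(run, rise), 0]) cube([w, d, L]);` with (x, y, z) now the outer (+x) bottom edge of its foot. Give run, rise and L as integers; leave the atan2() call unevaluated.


translate([252, 0, 735]) cube([93, 891, 69]);
translate([0, 53, 0]) rotate([0, atan2(252, 735), 0]) cube([41, 32, 777]);
translate([597, 53, 0]) mirror([1, 0, 0]) rotate([0, atan2(252, 735), 0]) cube([41, 32, 777]);
translate([0, 806, 0]) rotate([0, atan2(252, 735), 0]) cube([41, 32, 777]);
translate([597, 806, 0]) mirror([1, 0, 0]) rotate([0, atan2(252, 735), 0]) cube([41, 32, 777]);


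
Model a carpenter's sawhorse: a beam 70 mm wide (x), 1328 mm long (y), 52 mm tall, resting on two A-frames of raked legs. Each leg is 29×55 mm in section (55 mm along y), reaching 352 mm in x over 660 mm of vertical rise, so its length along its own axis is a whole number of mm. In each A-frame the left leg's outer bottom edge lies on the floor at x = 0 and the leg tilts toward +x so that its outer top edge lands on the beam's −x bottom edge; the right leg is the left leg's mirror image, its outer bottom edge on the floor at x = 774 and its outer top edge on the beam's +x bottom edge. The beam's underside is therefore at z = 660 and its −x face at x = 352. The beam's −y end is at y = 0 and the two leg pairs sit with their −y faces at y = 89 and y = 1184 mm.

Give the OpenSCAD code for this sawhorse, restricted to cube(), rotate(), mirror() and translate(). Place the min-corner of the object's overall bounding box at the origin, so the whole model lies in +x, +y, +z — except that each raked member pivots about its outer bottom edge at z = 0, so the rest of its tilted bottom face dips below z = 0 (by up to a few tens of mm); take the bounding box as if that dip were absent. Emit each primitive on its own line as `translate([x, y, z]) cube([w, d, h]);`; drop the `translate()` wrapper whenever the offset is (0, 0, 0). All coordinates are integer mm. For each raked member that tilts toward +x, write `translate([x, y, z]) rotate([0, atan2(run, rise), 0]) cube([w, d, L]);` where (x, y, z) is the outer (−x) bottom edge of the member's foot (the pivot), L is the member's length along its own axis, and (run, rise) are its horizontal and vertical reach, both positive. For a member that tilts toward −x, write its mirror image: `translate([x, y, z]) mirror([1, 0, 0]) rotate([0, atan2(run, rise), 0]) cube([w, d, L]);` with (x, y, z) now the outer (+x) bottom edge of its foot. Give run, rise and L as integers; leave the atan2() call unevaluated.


// leg length = √(352² + 660²) = 748
// right-leg outer foot x = 2·352 + 70 = 774
// beam min-corner = (352, 0, 660)
translate([352, 0, 660]) cube([70, 1328, 52]);
translate([0, 89, 0]) rotate([0, atan2(352, 660), 0]) cube([29, 55, 748]);
translate([774, 89, 0]) mirror([1, 0, 0]) rotate([0, atan2(352, 660), 0]) cube([29, 55, 748]);
translate([0, 1184, 0]) rotate([0, atan2(352, 660), 0]) cube([29, 55, 748]);
translate([774, 1184, 0]) mirror([1, 0, 0]) rotate([0, atan2(352, 660), 0]) cube([29, 55, 748]);


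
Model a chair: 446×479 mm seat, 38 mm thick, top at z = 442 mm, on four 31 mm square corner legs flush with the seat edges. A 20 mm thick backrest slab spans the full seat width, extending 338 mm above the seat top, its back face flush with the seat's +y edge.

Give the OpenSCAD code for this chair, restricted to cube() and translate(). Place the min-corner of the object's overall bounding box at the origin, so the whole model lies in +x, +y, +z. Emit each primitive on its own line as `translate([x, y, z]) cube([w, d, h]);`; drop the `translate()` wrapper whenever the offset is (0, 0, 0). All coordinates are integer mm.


translate([0, 0, 404]) cube([446, 479, 38]);
cube([31, 31, 404]);
translate([415, 0, 0]) cube([31, 31, 404]);
translate([0, 448, 0]) cube([31, 31, 404]);
translate([415, 448, 0]) cube([31, 31, 404]);
translate([0, 459, 442]) cube([446, 20, 338]);


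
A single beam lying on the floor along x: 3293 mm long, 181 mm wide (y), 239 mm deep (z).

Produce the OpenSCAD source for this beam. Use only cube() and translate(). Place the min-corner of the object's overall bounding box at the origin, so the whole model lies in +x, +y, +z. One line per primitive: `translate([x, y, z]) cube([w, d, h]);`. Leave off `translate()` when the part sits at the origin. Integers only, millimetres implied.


cube([3293, 181, 239]);


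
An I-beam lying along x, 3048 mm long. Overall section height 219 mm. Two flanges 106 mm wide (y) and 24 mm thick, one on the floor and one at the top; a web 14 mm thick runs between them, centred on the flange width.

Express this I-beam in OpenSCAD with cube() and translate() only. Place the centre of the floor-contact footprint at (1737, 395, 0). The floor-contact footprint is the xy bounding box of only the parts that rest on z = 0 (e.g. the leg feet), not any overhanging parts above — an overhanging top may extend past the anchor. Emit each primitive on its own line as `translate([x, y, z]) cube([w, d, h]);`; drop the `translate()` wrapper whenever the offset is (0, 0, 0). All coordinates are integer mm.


translate([213, 342, 0]) cube([3048, 106, 24]);
translate([213, 388, 24]) cube([3048, 14, 171]);
translate([213, 342, 195]) cube([3048, 106, 24]);


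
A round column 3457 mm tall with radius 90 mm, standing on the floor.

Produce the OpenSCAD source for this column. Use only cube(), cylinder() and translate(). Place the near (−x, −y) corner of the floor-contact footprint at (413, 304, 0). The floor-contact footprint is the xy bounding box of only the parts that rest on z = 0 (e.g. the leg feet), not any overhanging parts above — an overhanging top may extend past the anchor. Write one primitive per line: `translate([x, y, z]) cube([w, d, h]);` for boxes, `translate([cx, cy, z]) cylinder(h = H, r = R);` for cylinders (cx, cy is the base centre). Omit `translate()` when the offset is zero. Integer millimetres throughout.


translate([503, 394, 0]) cylinder(h = 3457, r = 90);


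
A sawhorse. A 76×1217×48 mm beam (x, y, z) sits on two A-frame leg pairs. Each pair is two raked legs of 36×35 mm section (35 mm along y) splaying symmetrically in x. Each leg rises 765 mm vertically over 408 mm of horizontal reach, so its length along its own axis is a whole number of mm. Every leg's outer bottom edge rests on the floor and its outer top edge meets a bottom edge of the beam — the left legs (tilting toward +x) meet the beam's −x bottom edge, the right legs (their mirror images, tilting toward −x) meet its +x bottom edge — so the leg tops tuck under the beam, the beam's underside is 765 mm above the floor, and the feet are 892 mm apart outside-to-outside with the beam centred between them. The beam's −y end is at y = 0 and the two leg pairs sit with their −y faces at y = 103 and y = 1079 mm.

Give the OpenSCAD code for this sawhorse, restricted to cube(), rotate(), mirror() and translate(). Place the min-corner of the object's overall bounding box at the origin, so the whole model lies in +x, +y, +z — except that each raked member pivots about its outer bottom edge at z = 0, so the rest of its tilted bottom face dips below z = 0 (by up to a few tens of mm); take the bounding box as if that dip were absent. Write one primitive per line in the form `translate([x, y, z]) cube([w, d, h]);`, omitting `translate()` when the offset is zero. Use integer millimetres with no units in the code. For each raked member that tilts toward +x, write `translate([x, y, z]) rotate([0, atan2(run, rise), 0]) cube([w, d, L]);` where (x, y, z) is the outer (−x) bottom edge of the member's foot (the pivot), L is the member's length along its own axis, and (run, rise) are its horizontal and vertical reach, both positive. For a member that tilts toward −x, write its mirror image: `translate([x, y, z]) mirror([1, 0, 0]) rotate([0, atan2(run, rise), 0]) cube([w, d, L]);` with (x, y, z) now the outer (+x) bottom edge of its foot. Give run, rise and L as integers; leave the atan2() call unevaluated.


translate([408, 0, 765]) cube([76, 1217, 48]);
translate([0, 103, 0]) rotate([0, atan2(408, 765), 0]) cube([36, 35, 867]);
translate([892, 103, 0]) mirror([1, 0, 0]) rotate([0, atan2(408, 765), 0]) cube([36, 35, 867]);
translate([0, 1079, 0]) rotate([0, atan2(408, 765), 0]) cube([36, 35, 867]);
translate([892, 1079, 0]) mirror([1, 0, 0]) rotate([0, atan2(408, 765), 0]) cube([36, 35, 867]);


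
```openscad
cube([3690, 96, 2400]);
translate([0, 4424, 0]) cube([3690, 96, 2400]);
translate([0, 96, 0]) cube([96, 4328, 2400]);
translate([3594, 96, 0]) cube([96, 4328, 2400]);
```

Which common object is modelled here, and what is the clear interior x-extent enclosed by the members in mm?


A house (or room) frame. The interior width is 3498 mm.

Four 2400 mm walls enclosing a rectangle with no floor or roof — a room or house frame. Outside width is 3690 mm and wall thickness is 96 mm, so the interior width is 3690 − 2 × 96 = 3498 mm.


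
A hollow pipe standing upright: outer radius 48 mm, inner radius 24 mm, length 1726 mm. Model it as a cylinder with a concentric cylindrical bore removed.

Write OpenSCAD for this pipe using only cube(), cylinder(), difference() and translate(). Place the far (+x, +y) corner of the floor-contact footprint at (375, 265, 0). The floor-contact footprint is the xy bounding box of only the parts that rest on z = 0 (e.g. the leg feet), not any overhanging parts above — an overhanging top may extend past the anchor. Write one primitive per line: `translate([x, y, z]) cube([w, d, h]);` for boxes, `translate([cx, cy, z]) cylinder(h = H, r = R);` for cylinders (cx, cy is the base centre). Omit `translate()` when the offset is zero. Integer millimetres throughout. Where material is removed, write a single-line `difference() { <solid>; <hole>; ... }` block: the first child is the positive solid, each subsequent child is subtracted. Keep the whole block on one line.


difference() { translate([327, 217, 0]) cylinder(h = 1726, r = 48); translate([327, 217, 0]) cylinder(h = 1726, r = 24); }


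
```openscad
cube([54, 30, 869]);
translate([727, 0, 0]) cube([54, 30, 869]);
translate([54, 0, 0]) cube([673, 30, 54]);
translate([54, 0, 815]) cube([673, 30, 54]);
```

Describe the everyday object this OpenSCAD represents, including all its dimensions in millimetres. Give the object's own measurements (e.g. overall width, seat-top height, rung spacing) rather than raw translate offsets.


A rectangular picture frame lying in the x–z plane (depth along y). The opening is 673 mm wide (x) by 761 mm tall (z), surrounded by a border 54 mm wide on all four sides. The frame is 30 mm deep and is made of two full-height vertical stiles with two horizontal rails fitted between them.


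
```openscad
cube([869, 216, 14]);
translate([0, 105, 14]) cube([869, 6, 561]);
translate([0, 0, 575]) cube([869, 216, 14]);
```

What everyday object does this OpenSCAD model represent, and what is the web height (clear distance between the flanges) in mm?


An I-beam. The web height is 561 mm.

Two wide flanges with a thin centred web — an I-beam. Overall 589 mm minus two 14 mm flanges gives a web of 589 − 2·14 = 561 mm.


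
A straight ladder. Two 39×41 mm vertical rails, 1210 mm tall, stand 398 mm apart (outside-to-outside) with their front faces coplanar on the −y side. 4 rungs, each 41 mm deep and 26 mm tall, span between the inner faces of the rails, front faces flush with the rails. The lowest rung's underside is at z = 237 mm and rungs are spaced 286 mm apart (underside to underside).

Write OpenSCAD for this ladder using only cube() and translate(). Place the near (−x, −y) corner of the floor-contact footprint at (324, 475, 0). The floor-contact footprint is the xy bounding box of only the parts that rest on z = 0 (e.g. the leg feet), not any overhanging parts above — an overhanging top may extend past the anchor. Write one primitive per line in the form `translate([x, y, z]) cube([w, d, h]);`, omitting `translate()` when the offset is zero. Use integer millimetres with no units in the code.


translate([324, 475, 0]) cube([39, 41, 1210]);
translate([683, 475, 0]) cube([39, 41, 1210]);
translate([363, 475, 237]) cube([320, 41, 26]);
translate([363, 475, 523]) cube([320, 41, 26]);
translate([363, 475, 809]) cube([320, 41, 26]);
translate([363, 475, 1095]) cube([320, 41, 26]);


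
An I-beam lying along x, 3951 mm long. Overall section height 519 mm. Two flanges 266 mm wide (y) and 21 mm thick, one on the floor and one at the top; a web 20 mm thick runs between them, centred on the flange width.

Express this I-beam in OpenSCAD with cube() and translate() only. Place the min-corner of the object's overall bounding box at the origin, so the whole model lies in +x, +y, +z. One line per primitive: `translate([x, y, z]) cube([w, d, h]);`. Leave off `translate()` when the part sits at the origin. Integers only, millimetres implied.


cube([3951, 266, 21]);
translate([0, 123, 21]) cube([3951, 20, 477]);
translate([0, 0, 498]) cube([3951, 266, 21]);


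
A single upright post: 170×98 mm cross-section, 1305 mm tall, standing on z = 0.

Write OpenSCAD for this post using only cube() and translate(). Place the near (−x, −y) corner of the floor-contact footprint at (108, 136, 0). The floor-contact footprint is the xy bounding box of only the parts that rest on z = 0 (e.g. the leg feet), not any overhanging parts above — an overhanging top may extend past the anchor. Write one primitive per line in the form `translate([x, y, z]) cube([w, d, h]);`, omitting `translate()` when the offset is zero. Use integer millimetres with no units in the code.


translate([108, 136, 0]) cube([170, 98, 1305]);


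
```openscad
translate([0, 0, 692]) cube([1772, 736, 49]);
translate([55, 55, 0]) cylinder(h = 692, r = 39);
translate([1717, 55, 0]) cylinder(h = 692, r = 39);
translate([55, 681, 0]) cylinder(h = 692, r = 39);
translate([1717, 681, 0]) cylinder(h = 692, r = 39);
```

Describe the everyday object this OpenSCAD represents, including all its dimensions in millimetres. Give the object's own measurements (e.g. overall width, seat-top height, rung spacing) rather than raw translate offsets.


A rectangular dining table. The top is 1772×736×49 mm with its upper surface at z = 741 mm. It stands on four round legs of 78 mm diameter, each leg's bounding box inset 16 mm from the nearest pair of top edges, running from the floor to the underside of the top.


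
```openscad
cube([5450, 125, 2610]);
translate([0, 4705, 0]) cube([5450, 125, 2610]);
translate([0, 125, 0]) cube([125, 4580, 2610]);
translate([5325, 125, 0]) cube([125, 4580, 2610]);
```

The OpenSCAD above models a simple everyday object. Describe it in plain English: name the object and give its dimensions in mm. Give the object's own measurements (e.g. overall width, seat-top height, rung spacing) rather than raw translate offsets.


The wall frame of a small rectangular building: four walls, each 2610 mm tall and 125 mm thick, enclosing a footprint 5450 mm (x) by 4830 mm (y) outside-to-outside, with no floor or roof. The front and back walls (the −y and +y sides) span the full width; the two side walls fit between them.


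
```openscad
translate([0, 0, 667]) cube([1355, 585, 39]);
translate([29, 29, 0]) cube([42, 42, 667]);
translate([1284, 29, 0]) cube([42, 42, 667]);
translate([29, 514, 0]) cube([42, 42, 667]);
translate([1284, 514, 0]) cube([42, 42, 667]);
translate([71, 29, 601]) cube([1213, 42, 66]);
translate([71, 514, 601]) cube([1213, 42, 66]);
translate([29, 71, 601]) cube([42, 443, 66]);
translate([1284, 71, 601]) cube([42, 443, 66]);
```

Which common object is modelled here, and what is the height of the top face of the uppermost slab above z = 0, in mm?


A table. The table height is 706 mm.

A 1355×585×39 slab sits at z = 667 on four 42 mm square posts — a table. The top surface is at 667 + 39 = 706 mm.
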